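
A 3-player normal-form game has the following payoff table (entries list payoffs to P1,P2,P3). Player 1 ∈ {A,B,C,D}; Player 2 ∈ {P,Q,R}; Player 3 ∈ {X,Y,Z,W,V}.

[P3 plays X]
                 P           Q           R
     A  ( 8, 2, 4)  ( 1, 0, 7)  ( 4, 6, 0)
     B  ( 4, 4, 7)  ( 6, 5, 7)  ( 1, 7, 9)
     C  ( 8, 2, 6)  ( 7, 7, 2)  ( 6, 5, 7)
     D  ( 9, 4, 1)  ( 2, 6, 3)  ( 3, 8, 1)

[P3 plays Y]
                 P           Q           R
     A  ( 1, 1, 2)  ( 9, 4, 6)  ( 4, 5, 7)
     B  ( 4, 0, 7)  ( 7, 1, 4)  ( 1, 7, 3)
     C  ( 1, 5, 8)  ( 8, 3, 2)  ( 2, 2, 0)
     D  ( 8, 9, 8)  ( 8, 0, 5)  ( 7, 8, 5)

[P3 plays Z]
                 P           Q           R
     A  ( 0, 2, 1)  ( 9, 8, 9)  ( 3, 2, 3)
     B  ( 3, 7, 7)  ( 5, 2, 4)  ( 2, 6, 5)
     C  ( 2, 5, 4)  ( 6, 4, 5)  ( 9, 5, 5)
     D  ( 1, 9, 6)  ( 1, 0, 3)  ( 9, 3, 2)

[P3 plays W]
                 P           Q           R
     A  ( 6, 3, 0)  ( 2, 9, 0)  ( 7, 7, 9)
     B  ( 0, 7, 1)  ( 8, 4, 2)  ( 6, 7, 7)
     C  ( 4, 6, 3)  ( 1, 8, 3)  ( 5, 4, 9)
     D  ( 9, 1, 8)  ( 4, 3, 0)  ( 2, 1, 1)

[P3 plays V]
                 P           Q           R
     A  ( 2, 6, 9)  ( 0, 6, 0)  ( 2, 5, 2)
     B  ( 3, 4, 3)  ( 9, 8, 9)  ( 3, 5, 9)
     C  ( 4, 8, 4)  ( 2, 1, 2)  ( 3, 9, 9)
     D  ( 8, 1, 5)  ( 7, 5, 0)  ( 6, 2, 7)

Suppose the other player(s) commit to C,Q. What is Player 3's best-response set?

u_3(X vs C,Q) = 2
u_3(Y vs C,Q) = 2
u_3(Z vs C,Q) = 5
u_3(W vs C,Q) = 3
u_3(V vs C,Q) = 2
max payoff 5 at {Z}

argmax u_3 = {Z}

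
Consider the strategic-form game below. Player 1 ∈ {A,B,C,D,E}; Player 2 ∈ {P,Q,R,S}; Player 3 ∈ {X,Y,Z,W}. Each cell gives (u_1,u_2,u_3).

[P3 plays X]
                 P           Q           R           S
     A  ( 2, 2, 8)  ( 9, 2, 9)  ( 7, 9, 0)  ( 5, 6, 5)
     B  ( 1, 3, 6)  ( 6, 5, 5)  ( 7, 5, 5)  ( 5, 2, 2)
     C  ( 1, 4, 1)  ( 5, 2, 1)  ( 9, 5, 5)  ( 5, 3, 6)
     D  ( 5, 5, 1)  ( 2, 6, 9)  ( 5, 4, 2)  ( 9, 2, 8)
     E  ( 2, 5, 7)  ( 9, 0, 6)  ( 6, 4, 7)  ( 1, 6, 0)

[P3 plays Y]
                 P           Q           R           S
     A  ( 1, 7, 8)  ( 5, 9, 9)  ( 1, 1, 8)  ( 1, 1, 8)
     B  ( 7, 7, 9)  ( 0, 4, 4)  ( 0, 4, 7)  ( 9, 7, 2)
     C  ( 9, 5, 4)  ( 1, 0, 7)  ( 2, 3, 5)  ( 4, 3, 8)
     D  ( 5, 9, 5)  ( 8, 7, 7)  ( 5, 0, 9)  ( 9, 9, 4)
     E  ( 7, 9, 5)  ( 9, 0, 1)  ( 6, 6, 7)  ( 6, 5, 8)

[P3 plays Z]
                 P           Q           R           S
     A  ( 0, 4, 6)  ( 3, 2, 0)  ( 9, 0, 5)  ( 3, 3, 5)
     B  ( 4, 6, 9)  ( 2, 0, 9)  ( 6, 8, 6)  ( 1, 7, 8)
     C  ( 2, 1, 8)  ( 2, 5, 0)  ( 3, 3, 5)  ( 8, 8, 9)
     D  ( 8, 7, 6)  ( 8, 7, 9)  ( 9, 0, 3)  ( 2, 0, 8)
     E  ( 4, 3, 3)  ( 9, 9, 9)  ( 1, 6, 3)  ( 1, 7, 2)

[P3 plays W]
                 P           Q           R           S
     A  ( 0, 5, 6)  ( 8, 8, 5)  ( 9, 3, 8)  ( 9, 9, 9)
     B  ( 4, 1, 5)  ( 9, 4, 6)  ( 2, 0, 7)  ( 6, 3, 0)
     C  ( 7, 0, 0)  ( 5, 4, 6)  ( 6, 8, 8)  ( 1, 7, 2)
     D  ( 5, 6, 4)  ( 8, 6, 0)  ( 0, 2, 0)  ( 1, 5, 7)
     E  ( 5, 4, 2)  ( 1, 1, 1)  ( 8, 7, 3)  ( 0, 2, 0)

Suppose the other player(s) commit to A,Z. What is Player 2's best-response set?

u_2(P vs A,Z) = 4
u_2(Q vs A,Z) = 2
u_2(R vs A,Z) = 0
u_2(S vs A,Z) = 3
max payoff 4 at {P}

P2 best: {P}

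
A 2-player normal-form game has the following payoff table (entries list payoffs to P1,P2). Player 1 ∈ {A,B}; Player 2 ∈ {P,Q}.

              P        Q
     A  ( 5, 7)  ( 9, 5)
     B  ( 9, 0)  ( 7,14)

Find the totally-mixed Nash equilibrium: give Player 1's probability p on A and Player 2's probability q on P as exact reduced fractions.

P1 mixes 7/8 on A; P2 mixes 1/3 on P

P1 indiff ⇒ q·5+(1-q)·9 = q·9+(1-q)·7 ⇒ q(-4) = (1-q)(-2) ⇒ q = 1/3
P2 indiff ⇒ p·7+(1-p)·0 = p·5+(1-p)·14 ⇒ p(2) = (1-p)(14) ⇒ p = 7/8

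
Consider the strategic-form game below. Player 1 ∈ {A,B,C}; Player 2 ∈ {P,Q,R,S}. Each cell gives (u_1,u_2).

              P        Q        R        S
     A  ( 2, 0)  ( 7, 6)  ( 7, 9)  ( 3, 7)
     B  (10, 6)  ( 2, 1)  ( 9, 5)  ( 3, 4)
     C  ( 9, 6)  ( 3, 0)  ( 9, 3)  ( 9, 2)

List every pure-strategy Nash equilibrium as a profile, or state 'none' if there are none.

PSNE = {(B,P)}

(A,P): not NE [P1→B gives 10>2; P2→R gives 9>0]
(A,Q): not NE [P2→R gives 9>6]
(A,R): not NE [P1→C gives 9>7]
(A,S): not NE [P1→C gives 9>3; P2→R gives 9>7]
(B,P): NE
(B,Q): not NE [P1→A gives 7>2; P2→P gives 6>1]
(B,R): not NE [P2→P gives 6>5]
(B,S): not NE [P1→C gives 9>3; P2→P gives 6>4]
(C,P): not NE [P1→B gives 10>9]
(C,Q): not NE [P1→A gives 7>3; P2→P gives 6>0]
(C,R): not NE [P2→P gives 6>3]
(C,S): not NE [P2→P gives 6>2]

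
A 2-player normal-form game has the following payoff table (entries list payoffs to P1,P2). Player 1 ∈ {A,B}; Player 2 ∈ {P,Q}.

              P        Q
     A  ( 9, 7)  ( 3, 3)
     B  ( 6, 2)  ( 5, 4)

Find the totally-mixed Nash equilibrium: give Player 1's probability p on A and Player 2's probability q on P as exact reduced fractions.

P1 mixes 1/3 on A; P2 mixes 2/5 on P

P1 indiff ⇒ q·9+(1-q)·3 = q·6+(1-q)·5 ⇒ q(3) = (1-q)(2) ⇒ q = 2/5
P2 indiff ⇒ p·7+(1-p)·2 = p·3+(1-p)·4 ⇒ p(4) = (1-p)(2) ⇒ p = 1/3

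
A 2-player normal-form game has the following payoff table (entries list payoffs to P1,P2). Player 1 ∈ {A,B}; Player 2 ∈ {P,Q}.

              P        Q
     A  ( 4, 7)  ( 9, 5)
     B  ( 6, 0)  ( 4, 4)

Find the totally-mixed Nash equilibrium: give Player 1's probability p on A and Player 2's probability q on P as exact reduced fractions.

(p,q) = (2/3, 5/7)

P1 indiff ⇒ q·4+(1-q)·9 = q·6+(1-q)·4 ⇒ q(-2) = (1-q)(-5) ⇒ q = 5/7
P2 indiff ⇒ p·7+(1-p)·0 = p·5+(1-p)·4 ⇒ p(2) = (1-p)(4) ⇒ p = 2/3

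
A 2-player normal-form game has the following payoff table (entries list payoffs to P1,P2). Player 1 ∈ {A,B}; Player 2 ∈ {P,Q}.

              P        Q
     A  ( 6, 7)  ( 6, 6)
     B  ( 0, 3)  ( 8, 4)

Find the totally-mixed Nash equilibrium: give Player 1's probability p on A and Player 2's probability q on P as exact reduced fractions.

P1 indiff ⇒ q·6+(1-q)·6 = q·0+(1-q)·8 ⇒ q(6) = (1-q)(2) ⇒ q = 1/4
P2 indiff ⇒ p·7+(1-p)·3 = p·6+(1-p)·4 ⇒ p(1) = (1-p)(1) ⇒ p = 1/2

(p,q) = (1/2, 1/4)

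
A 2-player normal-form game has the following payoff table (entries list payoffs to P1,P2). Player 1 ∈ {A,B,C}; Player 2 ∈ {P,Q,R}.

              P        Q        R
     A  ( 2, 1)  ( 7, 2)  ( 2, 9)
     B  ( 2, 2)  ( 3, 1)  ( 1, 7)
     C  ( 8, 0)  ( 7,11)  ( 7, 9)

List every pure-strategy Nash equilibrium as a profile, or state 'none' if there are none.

(A,P): not NE [P1→C gives 8>2; P2→R gives 9>1]
(A,Q): not NE [P2→R gives 9>2]
(A,R): not NE [P1→C gives 7>2]
(B,P): not NE [P1→C gives 8>2; P2→R gives 7>2]
(B,Q): not NE [P1→C gives 7>3; P2→R gives 7>1]
(B,R): not NE [P1→C gives 7>1]
(C,P): not NE [P2→Q gives 11>0]
(C,Q): NE
(C,R): not NE [P2→Q gives 11>9]

Nash profiles: (C,Q)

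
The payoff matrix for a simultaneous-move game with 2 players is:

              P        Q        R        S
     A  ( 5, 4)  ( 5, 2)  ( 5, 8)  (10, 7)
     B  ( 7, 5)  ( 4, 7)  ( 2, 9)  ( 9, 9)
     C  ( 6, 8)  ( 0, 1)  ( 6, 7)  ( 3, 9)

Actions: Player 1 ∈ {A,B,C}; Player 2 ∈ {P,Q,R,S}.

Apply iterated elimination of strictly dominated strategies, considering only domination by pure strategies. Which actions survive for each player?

P2 drop P (S beats it: A:7>4 B:9>5 C:9>8)
P1 drop B (A beats it: Q:5>4 R:5>2 S:10>9)
P2 drop Q (R beats it: A:8>2 C:7>1)
P1→{A,C} P2→{R,S}

IESDS → P1:{A,C} P2:{R,S}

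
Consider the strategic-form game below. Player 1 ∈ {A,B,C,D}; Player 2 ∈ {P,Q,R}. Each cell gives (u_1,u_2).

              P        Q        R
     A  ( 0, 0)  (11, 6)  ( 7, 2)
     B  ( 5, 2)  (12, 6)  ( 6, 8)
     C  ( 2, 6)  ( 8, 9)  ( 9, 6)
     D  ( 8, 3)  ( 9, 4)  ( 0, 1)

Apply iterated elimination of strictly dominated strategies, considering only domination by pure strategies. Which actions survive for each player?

Remaining: P1:{A,B,C} P2:{Q,R}

P2 drop P (Q beats it: A:6>0 B:6>2 C:9>6 D:4>3)
P1 drop D (A beats it: Q:11>9 R:7>0)
P1→{A,B,C} P2→{Q,R}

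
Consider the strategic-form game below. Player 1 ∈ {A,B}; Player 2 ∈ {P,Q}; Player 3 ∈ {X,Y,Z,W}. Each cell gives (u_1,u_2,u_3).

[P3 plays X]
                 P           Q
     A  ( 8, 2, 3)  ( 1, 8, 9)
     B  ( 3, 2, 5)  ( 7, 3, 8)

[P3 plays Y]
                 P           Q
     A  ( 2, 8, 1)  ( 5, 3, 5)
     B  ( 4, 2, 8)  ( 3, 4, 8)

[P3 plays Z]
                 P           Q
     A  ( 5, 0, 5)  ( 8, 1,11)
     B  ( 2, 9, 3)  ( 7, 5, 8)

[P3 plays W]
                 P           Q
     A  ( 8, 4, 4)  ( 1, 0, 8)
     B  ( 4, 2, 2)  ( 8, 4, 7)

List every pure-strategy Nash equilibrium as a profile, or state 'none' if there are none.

Nash profiles: (A,Q,Z), (B,Q,X)

(A,P,X): not NE [P2→Q gives 8>2; P3→Z gives 5>3]
(A,P,Y): not NE [P1→B gives 4>2; P3→Z gives 5>1]
(A,P,Z): not NE [P2→Q gives 1>0]
(A,P,W): not NE [P3→Z gives 5>4]
(A,Q,X): not NE [P1→B gives 7>1; P3→Z gives 11>9]
(A,Q,Y): not NE [P2→P gives 8>3; P3→Z gives 11>5]
(A,Q,Z): NE
(A,Q,W): not NE [P1→B gives 8>1; P2→P gives 4>0; P3→Z gives 11>8]
(B,P,X): not NE [P1→A gives 8>3; P2→Q gives 3>2; P3→Y gives 8>5]
(B,P,Y): not NE [P2→Q gives 4>2]
(B,P,Z): not NE [P1→A gives 5>2; P3→Y gives 8>3]
(B,P,W): not NE [P1→A gives 8>4; P2→Q gives 4>2; P3→Y gives 8>2]
(B,Q,X): NE
(B,Q,Y): not NE [P1→A gives 5>3]
(B,Q,Z): not NE [P1→A gives 8>7; P2→P gives 9>5]
(B,Q,W): not NE [P3→Z gives 8>7]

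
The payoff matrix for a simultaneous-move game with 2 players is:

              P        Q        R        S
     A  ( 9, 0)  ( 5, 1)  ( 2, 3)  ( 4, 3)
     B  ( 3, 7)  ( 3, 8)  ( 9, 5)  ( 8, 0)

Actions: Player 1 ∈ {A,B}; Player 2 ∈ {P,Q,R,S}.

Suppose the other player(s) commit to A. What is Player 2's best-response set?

P2 best: {R,S}

u_2(P vs A) = 0
u_2(Q vs A) = 1
u_2(R vs A) = 3
u_2(S vs A) = 3
max payoff 3 at {R,S}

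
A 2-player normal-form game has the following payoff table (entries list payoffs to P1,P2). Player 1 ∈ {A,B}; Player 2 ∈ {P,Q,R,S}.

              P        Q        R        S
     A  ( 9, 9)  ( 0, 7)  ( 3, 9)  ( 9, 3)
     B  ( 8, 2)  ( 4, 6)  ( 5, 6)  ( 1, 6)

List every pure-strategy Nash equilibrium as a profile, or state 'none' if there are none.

(A,P): NE
(A,Q): not NE [P1→B gives 4>0; P2→R gives 9>7]
(A,R): not NE [P1→B gives 5>3]
(A,S): not NE [P2→R gives 9>3]
(B,P): not NE [P1→A gives 9>8; P2→S gives 6>2]
(B,Q): NE
(B,R): NE
(B,S): not NE [P1→A gives 9>1]

PSNE = {(A,P), (B,Q), (B,R)}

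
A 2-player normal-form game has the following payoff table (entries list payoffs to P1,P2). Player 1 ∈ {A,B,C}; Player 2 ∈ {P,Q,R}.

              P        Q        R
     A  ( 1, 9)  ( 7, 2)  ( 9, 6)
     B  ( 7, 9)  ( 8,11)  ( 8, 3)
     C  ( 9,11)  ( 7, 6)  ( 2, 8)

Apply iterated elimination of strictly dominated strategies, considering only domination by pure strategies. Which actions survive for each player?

IESDS → P1:{B,C} P2:{P,Q}

P2 drop R (P beats it: A:9>6 B:9>3 C:11>8)
P1 drop A (B beats it: P:7>1 Q:8>7)
P1→{B,C} P2→{P,Q}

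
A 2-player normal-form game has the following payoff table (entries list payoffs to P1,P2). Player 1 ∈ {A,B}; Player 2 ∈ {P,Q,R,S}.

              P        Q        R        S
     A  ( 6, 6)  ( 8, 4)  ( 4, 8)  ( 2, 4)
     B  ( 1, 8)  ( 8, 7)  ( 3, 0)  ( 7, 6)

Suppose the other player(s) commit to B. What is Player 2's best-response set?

u_2(P vs B) = 8
u_2(Q vs B) = 7
u_2(R vs B) = 0
u_2(S vs B) = 6
max payoff 8 at {P}

P2 best: {P}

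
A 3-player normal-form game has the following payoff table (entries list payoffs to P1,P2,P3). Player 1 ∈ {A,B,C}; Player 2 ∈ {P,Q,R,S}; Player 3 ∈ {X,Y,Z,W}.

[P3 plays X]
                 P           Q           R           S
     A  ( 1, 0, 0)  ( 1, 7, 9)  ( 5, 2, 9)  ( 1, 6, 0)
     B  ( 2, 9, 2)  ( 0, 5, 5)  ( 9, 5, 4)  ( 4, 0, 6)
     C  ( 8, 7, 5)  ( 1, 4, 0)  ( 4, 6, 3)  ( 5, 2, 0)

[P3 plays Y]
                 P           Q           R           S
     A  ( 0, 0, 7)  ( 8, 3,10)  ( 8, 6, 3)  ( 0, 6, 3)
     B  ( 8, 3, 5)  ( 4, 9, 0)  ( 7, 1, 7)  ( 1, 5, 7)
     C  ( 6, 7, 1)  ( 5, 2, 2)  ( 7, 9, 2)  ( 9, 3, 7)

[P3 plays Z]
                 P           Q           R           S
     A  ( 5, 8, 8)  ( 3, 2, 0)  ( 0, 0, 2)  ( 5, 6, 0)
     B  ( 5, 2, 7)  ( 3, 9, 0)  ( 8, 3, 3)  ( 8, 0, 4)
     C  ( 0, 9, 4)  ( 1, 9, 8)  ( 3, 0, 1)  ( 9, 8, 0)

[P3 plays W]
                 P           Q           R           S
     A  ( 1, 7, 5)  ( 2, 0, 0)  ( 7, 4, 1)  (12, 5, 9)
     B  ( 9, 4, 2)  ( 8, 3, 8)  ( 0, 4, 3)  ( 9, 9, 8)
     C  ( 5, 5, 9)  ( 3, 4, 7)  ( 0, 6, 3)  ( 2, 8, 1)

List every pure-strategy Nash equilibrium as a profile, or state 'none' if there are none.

(A,P,X): not NE [P1→C gives 8>1; P2→Q gives 7>0; P3→Z gives 8>0]
(A,P,Y): not NE [P1→B gives 8>0; P2→S gives 6>0; P3→Z gives 8>7]
(A,P,Z): NE
(A,P,W): not NE [P1→B gives 9>1; P3→Z gives 8>5]
(A,Q,X): not NE [P3→Y gives 10>9]
(A,Q,Y): not NE [P2→S gives 6>3]
(A,Q,Z): not NE [P2→P gives 8>2; P3→Y gives 10>0]
(A,Q,W): not NE [P1→B gives 8>2; P2→P gives 7>0; P3→Y gives 10>0]
(A,R,X): not NE [P1→B gives 9>5; P2→Q gives 7>2]
(A,R,Y): not NE [P3→X gives 9>3]
(A,R,Z): not NE [P1→B gives 8>0; P2→P gives 8>0; P3→X gives 9>2]
(A,R,W): not NE [P2→P gives 7>4; P3→X gives 9>1]
(A,S,X): not NE [P1→C gives 5>1; P2→Q gives 7>6; P3→W gives 9>0]
(A,S,Y): not NE [P1→C gives 9>0; P3→W gives 9>3]
(A,S,Z): not NE [P1→C gives 9>5; P2→P gives 8>6; P3→W gives 9>0]
(A,S,W): not NE [P2→P gives 7>5]
(B,P,X): not NE [P1→C gives 8>2; P3→Z gives 7>2]
(B,P,Y): not NE [P2→Q gives 9>3; P3→Z gives 7>5]
(B,P,Z): not NE [P2→Q gives 9>2]
(B,P,W): not NE [P2→S gives 9>4; P3→Z gives 7>2]
(B,Q,X): not NE [P1→C gives 1>0; P2→P gives 9>5; P3→W gives 8>5]
(B,Q,Y): not NE [P1→A gives 8>4; P3→W gives 8>0]
(B,Q,Z): not NE [P3→W gives 8>0]
(B,Q,W): not NE [P2→S gives 9>3]
(B,R,X): not NE [P2→P gives 9>5; P3→Y gives 7>4]
(B,R,Y): not NE [P1→A gives 8>7; P2→Q gives 9>1]
(B,R,Z): not NE [P2→Q gives 9>3; P3→Y gives 7>3]
(B,R,W): not NE [P1→A gives 7>0; P2→S gives 9>4; P3→Y gives 7>3]
(B,S,X): not NE [P1→C gives 5>4; P2→P gives 9>0; P3→W gives 8>6]
(B,S,Y): not NE [P1→C gives 9>1; P2→Q gives 9>5; P3→W gives 8>7]
(B,S,Z): not NE [P1→C gives 9>8; P2→Q gives 9>0; P3→W gives 8>4]
(B,S,W): not NE [P1→A gives 12>9]
(C,P,X): not NE [P3→W gives 9>5]
(C,P,Y): not NE [P1→B gives 8>6; P2→R gives 9>7; P3→W gives 9>1]
(C,P,Z): not NE [P1→B gives 5>0; P3→W gives 9>4]
(C,P,W): not NE [P1→B gives 9>5; P2→S gives 8>5]
(C,Q,X): not NE [P2→P gives 7>4; P3→Z gives 8>0]
(C,Q,Y): not NE [P1→A gives 8>5; P2→R gives 9>2; P3→Z gives 8>2]
(C,Q,Z): not NE [P1→B gives 3>1]
(C,Q,W): not NE [P1→B gives 8>3; P2→S gives 8>4; P3→Z gives 8>7]
(C,R,X): not NE [P1→B gives 9>4; P2→P gives 7>6]
(C,R,Y): not NE [P1→A gives 8>7; P3→W gives 3>2]
(C,R,Z): not NE [P1→B gives 8>3; P2→Q gives 9>0; P3→W gives 3>1]
(C,R,W): not NE [P1→A gives 7>0; P2→S gives 8>6]
(C,S,X): not NE [P2→P gives 7>2; P3→Y gives 7>0]
(C,S,Y): not NE [P2→R gives 9>3]
(C,S,Z): not NE [P2→Q gives 9>8; P3→Y gives 7>0]
(C,S,W): not NE [P1→A gives 12>2; P3→Y gives 7>1]

Nash profiles: (A,P,Z)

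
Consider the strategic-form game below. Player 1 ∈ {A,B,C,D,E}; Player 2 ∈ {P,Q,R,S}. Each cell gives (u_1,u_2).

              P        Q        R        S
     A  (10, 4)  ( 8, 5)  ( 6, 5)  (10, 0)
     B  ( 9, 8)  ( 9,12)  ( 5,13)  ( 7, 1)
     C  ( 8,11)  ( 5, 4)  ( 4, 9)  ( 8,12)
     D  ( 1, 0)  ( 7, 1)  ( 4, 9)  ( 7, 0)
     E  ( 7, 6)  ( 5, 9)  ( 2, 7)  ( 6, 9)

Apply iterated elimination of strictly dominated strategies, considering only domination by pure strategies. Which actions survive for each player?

IESDS → P1:{A,B} P2:{Q,R}

P1 drop C (A beats it: P:10>8 Q:8>5 R:6>4 S:10>8)
P1 drop D (A beats it: P:10>1 Q:8>7 R:6>4 S:10>7)
P1 drop E (A beats it: P:10>7 Q:8>5 R:6>2 S:10>6)
P2 drop P (Q beats it: A:5>4 B:12>8)
P2 drop S (Q beats it: A:5>0 B:12>1)
P1→{A,B} P2→{Q,R}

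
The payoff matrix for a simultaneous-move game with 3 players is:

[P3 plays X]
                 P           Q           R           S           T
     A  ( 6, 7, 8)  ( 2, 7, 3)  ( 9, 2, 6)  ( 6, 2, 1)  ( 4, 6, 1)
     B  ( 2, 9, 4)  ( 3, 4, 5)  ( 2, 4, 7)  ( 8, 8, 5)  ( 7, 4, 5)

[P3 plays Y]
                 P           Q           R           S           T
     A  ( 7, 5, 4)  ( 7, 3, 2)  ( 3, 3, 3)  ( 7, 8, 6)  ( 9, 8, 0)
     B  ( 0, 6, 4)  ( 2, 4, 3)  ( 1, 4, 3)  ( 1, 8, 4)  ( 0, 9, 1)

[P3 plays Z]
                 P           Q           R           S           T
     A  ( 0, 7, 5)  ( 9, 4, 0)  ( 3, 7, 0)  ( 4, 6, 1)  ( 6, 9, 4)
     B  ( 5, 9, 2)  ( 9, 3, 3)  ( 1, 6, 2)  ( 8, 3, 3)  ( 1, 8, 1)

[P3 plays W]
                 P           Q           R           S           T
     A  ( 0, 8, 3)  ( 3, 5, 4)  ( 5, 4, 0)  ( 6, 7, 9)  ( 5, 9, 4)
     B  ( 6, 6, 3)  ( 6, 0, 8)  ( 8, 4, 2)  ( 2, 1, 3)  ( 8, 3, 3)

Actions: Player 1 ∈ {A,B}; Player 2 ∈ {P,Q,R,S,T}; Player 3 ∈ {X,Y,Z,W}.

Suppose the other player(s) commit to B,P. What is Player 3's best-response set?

u_3(X vs B,P) = 4
u_3(Y vs B,P) = 4
u_3(Z vs B,P) = 2
u_3(W vs B,P) = 3
max payoff 4 at {X,Y}

argmax u_3 = {X,Y}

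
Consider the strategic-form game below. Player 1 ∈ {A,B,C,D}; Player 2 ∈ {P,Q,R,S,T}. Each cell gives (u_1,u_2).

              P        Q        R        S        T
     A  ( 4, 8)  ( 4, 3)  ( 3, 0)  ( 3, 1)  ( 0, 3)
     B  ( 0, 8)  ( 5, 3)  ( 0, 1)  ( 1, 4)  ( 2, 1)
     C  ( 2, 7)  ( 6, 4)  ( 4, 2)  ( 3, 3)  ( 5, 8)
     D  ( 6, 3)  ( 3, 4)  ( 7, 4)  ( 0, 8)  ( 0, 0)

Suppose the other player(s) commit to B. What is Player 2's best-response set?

u_2(P vs B) = 8
u_2(Q vs B) = 3
u_2(R vs B) = 1
u_2(S vs B) = 4
u_2(T vs B) = 1
max payoff 8 at {P}

argmax u_2 = {P}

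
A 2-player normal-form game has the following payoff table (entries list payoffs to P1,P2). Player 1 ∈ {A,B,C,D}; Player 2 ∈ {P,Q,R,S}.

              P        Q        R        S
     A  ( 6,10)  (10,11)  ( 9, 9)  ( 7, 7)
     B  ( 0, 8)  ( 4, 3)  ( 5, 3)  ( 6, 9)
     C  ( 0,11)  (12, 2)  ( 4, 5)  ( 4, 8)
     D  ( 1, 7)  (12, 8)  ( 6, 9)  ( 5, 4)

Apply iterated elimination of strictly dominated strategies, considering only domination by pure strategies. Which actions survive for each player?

Survivors P1:{A,C,D} P2:{P,Q,R}

P1 drop B (A beats it: P:6>0 Q:10>4 R:9>5 S:7>6)
P2 drop S (P beats it: A:10>7 C:11>8 D:7>4)
P1→{A,C,D} P2→{P,Q,R}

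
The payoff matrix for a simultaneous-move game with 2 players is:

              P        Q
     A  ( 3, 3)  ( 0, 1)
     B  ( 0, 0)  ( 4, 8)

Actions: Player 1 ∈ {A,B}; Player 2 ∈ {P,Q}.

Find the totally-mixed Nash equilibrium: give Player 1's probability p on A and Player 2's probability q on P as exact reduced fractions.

P1 indiff ⇒ q·3+(1-q)·0 = q·0+(1-q)·4 ⇒ q(3) = (1-q)(4) ⇒ q = 4/7
P2 indiff ⇒ p·3+(1-p)·0 = p·1+(1-p)·8 ⇒ p(2) = (1-p)(8) ⇒ p = 4/5

P1 mixes 4/5 on A; P2 mixes 4/7 on P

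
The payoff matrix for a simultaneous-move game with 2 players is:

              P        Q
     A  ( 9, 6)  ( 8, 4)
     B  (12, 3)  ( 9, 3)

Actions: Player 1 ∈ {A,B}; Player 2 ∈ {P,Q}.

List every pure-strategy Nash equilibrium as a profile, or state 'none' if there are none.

(A,P): not NE [P1→B gives 12>9]
(A,Q): not NE [P1→B gives 9>8; P2→P gives 6>4]
(B,P): NE
(B,Q): NE

NE set: (B,P), (B,Q)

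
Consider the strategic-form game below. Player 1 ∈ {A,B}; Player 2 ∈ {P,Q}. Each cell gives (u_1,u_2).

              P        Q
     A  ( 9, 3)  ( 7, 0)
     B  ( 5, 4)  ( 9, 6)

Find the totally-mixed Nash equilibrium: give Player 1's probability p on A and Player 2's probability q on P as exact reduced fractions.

(p,q) = (2/5, 1/3)

P1 indiff ⇒ q·9+(1-q)·7 = q·5+(1-q)·9 ⇒ q(4) = (1-q)(2) ⇒ q = 1/3
P2 indiff ⇒ p·3+(1-p)·4 = p·0+(1-p)·6 ⇒ p(3) = (1-p)(2) ⇒ p = 2/5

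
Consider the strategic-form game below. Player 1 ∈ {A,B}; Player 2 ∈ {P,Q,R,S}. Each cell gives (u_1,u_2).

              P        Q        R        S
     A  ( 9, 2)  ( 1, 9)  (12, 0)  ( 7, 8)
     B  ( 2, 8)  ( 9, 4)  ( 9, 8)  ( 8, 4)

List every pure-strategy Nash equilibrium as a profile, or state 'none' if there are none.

No pure NE.

(A,P): not NE [P2→Q gives 9>2]
(A,Q): not NE [P1→B gives 9>1]
(A,R): not NE [P2→Q gives 9>0]
(A,S): not NE [P1→B gives 8>7; P2→Q gives 9>8]
(B,P): not NE [P1→A gives 9>2]
(B,Q): not NE [P2→R gives 8>4]
(B,R): not NE [P1→A gives 12>9]
(B,S): not NE [P2→R gives 8>4]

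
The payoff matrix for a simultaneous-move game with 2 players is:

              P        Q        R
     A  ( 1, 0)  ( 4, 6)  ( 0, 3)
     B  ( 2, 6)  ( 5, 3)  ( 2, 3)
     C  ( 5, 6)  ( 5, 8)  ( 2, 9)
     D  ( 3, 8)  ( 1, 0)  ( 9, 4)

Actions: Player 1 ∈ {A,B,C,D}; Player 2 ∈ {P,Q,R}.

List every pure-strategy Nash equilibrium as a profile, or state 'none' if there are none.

Equilibria: none

(A,P): not NE [P1→C gives 5>1; P2→Q gives 6>0]
(A,Q): not NE [P1→C gives 5>4]
(A,R): not NE [P1→D gives 9>0; P2→Q gives 6>3]
(B,P): not NE [P1→C gives 5>2]
(B,Q): not NE [P2→P gives 6>3]
(B,R): not NE [P1→D gives 9>2; P2→P gives 6>3]
(C,P): not NE [P2→R gives 9>6]
(C,Q): not NE [P2→R gives 9>8]
(C,R): not NE [P1→D gives 9>2]
(D,P): not NE [P1→C gives 5>3]
(D,Q): not NE [P1→C gives 5>1; P2→P gives 8>0]
(D,R): not NE [P2→P gives 8>4]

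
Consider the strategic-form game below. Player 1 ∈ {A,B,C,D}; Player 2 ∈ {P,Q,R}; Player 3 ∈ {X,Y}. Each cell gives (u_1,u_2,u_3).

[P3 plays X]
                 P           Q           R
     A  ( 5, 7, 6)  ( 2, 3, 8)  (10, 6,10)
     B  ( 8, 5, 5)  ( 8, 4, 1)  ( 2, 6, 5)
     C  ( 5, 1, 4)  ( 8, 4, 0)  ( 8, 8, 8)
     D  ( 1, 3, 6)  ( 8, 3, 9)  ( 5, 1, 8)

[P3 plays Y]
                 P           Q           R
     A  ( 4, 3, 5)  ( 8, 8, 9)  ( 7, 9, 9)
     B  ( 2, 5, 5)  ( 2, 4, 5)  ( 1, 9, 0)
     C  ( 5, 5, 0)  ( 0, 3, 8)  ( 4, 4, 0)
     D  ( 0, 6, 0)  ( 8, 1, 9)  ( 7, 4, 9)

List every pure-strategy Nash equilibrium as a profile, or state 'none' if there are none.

PSNE = {(D,Q,X)}

(A,P,X): not NE [P1→B gives 8>5]
(A,P,Y): not NE [P1→C gives 5>4; P2→R gives 9>3; P3→X gives 6>5]
(A,Q,X): not NE [P1→D gives 8>2; P2→P gives 7>3; P3→Y gives 9>8]
(A,Q,Y): not NE [P2→R gives 9>8]
(A,R,X): not NE [P2→P gives 7>6]
(A,R,Y): not NE [P3→X gives 10>9]
(B,P,X): not NE [P2→R gives 6>5]
(B,P,Y): not NE [P1→C gives 5>2; P2→R gives 9>5]
(B,Q,X): not NE [P2→R gives 6>4; P3→Y gives 5>1]
(B,Q,Y): not NE [P1→D gives 8>2; P2→R gives 9>4]
(B,R,X): not NE [P1→A gives 10>2]
(B,R,Y): not NE [P1→D gives 7>1; P3→X gives 5>0]
(C,P,X): not NE [P1→B gives 8>5; P2→R gives 8>1]
(C,P,Y): not NE [P3→X gives 4>0]
(C,Q,X): not NE [P2→R gives 8>4; P3→Y gives 8>0]
(C,Q,Y): not NE [P1→D gives 8>0; P2→P gives 5>3]
(C,R,X): not NE [P1→A gives 10>8]
(C,R,Y): not NE [P1→D gives 7>4; P2→P gives 5>4; P3→X gives 8>0]
(D,P,X): not NE [P1→B gives 8>1]
(D,P,Y): not NE [P1→C gives 5>0; P3→X gives 6>0]
(D,Q,X): NE
(D,Q,Y): not NE [P2→P gives 6>1]
(D,R,X): not NE [P1→A gives 10>5; P2→Q gives 3>1; P3→Y gives 9>8]
(D,R,Y): not NE [P2→P gives 6>4]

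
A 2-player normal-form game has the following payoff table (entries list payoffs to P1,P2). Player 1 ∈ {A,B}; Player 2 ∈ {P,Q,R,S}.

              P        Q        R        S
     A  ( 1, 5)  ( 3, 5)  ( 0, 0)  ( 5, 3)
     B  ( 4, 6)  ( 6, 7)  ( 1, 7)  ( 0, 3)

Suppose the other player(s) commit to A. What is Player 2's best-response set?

u_2(P vs A) = 5
u_2(Q vs A) = 5
u_2(R vs A) = 0
u_2(S vs A) = 3
max payoff 5 at {P,Q}

BR_2 = {P,Q}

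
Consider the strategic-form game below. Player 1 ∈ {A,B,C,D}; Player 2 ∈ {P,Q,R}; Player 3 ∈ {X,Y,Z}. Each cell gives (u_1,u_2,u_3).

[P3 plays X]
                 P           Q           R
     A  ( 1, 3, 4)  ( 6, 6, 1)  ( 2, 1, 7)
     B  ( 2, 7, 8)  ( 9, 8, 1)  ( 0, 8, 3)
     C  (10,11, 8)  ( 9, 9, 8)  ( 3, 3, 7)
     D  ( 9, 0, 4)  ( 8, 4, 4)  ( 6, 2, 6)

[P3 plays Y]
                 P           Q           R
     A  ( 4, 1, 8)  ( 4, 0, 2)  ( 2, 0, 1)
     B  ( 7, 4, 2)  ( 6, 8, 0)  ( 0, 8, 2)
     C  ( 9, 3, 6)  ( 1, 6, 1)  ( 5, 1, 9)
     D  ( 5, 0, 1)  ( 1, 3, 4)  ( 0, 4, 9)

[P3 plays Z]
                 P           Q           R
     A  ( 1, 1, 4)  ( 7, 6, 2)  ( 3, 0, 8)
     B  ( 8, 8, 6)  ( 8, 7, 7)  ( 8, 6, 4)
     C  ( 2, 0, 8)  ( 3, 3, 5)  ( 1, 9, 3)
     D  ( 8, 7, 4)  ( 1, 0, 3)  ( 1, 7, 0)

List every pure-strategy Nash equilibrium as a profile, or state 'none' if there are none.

(A,P,X): not NE [P1→C gives 10>1; P2→Q gives 6>3; P3→Y gives 8>4]
(A,P,Y): not NE [P1→C gives 9>4]
(A,P,Z): not NE [P1→D gives 8>1; P2→Q gives 6>1; P3→Y gives 8>4]
(A,Q,X): not NE [P1→C gives 9>6; P3→Z gives 2>1]
(A,Q,Y): not NE [P1→B gives 6>4; P2→P gives 1>0]
(A,Q,Z): not NE [P1→B gives 8>7]
(A,R,X): not NE [P1→D gives 6>2; P2→Q gives 6>1; P3→Z gives 8>7]
(A,R,Y): not NE [P1→C gives 5>2; P2→P gives 1>0; P3→Z gives 8>1]
(A,R,Z): not NE [P1→B gives 8>3; P2→Q gives 6>0]
(B,P,X): not NE [P1→C gives 10>2; P2→R gives 8>7]
(B,P,Y): not NE [P1→C gives 9>7; P2→R gives 8>4; P3→X gives 8>2]
(B,P,Z): not NE [P3→X gives 8>6]
(B,Q,X): not NE [P3→Z gives 7>1]
(B,Q,Y): not NE [P3→Z gives 7>0]
(B,Q,Z): not NE [P2→P gives 8>7]
(B,R,X): not NE [P1→D gives 6>0; P3→Z gives 4>3]
(B,R,Y): not NE [P1→C gives 5>0; P3→Z gives 4>2]
(B,R,Z): not NE [P2→P gives 8>6]
(C,P,X): NE
(C,P,Y): not NE [P2→Q gives 6>3; P3→Z gives 8>6]
(C,P,Z): not NE [P1→D gives 8>2; P2→R gives 9>0]
(C,Q,X): not NE [P2→P gives 11>9]
(C,Q,Y): not NE [P1→B gives 6>1; P3→X gives 8>1]
(C,Q,Z): not NE [P1→B gives 8>3; P2→R gives 9>3; P3→X gives 8>5]
(C,R,X): not NE [P1→D gives 6>3; P2→P gives 11>3; P3→Y gives 9>7]
(C,R,Y): not NE [P2→Q gives 6>1]
(C,R,Z): not NE [P1→B gives 8>1; P3→Y gives 9>3]
(D,P,X): not NE [P1→C gives 10>9; P2→Q gives 4>0]
(D,P,Y): not NE [P1→C gives 9>5; P2→R gives 4>0; P3→Z gives 4>1]
(D,P,Z): NE
(D,Q,X): not NE [P1→C gives 9>8]
(D,Q,Y): not NE [P1→B gives 6>1; P2→R gives 4>3]
(D,Q,Z): not NE [P1→B gives 8>1; P2→R gives 7>0; P3→Y gives 4>3]
(D,R,X): not NE [P2→Q gives 4>2; P3→Y gives 9>6]
(D,R,Y): not NE [P1→C gives 5>0]
(D,R,Z): not NE [P1→B gives 8>1; P3→Y gives 9>0]

PSNE = {(C,P,X), (D,P,Z)}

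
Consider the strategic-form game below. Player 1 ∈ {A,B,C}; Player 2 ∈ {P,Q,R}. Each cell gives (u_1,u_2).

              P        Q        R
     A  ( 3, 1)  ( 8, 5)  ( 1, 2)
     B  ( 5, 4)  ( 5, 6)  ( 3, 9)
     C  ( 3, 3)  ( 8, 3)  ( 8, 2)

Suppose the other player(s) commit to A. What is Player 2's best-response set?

u_2(P vs A) = 1
u_2(Q vs A) = 5
u_2(R vs A) = 2
max payoff 5 at {Q}

argmax u_2 = {Q}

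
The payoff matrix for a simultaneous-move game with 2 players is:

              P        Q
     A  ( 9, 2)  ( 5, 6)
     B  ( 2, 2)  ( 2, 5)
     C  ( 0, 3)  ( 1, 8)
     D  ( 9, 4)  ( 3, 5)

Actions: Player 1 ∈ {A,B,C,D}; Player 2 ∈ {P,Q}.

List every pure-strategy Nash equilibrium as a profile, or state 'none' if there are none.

NE set: (A,Q)

(A,P): not NE [P2→Q gives 6>2]
(A,Q): NE
(B,P): not NE [P1→D gives 9>2; P2→Q gives 5>2]
(B,Q): not NE [P1→A gives 5>2]
(C,P): not NE [P1→D gives 9>0; P2→Q gives 8>3]
(C,Q): not NE [P1→A gives 5>1]
(D,P): not NE [P2→Q gives 5>4]
(D,Q): not NE [P1→A gives 5>3]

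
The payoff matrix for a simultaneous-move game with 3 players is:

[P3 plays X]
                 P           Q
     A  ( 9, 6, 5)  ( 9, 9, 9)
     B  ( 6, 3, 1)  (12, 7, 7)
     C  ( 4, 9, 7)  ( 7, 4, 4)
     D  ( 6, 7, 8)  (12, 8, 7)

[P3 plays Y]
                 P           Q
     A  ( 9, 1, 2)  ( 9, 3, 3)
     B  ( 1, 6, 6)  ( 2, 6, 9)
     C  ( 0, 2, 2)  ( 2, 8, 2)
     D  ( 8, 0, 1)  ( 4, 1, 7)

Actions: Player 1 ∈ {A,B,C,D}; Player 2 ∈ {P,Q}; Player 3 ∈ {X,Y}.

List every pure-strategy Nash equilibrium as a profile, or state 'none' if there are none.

(A,P,X): not NE [P2→Q gives 9>6]
(A,P,Y): not NE [P2→Q gives 3>1; P3→X gives 5>2]
(A,Q,X): not NE [P1→D gives 12>9]
(A,Q,Y): not NE [P3→X gives 9>3]
(B,P,X): not NE [P1→A gives 9>6; P2→Q gives 7>3; P3→Y gives 6>1]
(B,P,Y): not NE [P1→A gives 9>1]
(B,Q,X): not NE [P3→Y gives 9>7]
(B,Q,Y): not NE [P1→A gives 9>2]
(C,P,X): not NE [P1→A gives 9>4]
(C,P,Y): not NE [P1→A gives 9>0; P2→Q gives 8>2; P3→X gives 7>2]
(C,Q,X): not NE [P1→D gives 12>7; P2→P gives 9>4]
(C,Q,Y): not NE [P1→A gives 9>2; P3→X gives 4>2]
(D,P,X): not NE [P1→A gives 9>6; P2→Q gives 8>7]
(D,P,Y): not NE [P1→A gives 9>8; P2→Q gives 1>0; P3→X gives 8>1]
(D,Q,X): NE
(D,Q,Y): not NE [P1→A gives 9>4]

PSNE = {(D,Q,X)}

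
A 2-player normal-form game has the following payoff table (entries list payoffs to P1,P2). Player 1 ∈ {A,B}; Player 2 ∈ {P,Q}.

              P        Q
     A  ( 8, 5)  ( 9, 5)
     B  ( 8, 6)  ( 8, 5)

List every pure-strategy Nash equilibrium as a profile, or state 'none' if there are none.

Nash profiles: (A,P), (A,Q), (B,P)

(A,P): NE
(A,Q): NE
(B,P): NE
(B,Q): not NE [P1→A gives 9>8; P2→P gives 6>5]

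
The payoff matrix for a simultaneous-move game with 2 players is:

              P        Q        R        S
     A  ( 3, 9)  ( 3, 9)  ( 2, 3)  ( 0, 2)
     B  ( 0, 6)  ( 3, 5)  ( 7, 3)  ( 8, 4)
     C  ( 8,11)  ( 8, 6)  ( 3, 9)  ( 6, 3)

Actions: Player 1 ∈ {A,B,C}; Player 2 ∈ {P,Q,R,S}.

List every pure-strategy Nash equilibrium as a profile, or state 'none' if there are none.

(A,P): not NE [P1→C gives 8>3]
(A,Q): not NE [P1→C gives 8>3]
(A,R): not NE [P1→B gives 7>2; P2→Q gives 9>3]
(A,S): not NE [P1→B gives 8>0; P2→Q gives 9>2]
(B,P): not NE [P1→C gives 8>0]
(B,Q): not NE [P1→C gives 8>3; P2→P gives 6>5]
(B,R): not NE [P2→P gives 6>3]
(B,S): not NE [P2→P gives 6>4]
(C,P): NE
(C,Q): not NE [P2→P gives 11>6]
(C,R): not NE [P1→B gives 7>3; P2→P gives 11>9]
(C,S): not NE [P1→B gives 8>6; P2→P gives 11>3]

NE set: (C,P)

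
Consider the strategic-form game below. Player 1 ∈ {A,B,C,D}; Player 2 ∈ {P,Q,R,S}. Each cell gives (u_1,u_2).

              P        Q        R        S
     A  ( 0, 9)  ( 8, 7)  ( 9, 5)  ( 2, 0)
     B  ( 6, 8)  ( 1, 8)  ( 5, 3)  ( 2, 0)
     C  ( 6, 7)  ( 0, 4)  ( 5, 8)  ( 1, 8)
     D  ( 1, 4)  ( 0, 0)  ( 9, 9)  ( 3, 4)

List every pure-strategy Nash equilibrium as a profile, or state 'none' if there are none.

(A,P): not NE [P1→C gives 6>0]
(A,Q): not NE [P2→P gives 9>7]
(A,R): not NE [P2→P gives 9>5]
(A,S): not NE [P1→D gives 3>2; P2→P gives 9>0]
(B,P): NE
(B,Q): not NE [P1→A gives 8>1]
(B,R): not NE [P1→D gives 9>5; P2→Q gives 8>3]
(B,S): not NE [P1→D gives 3>2; P2→Q gives 8>0]
(C,P): not NE [P2→S gives 8>7]
(C,Q): not NE [P1→A gives 8>0; P2→S gives 8>4]
(C,R): not NE [P1→D gives 9>5]
(C,S): not NE [P1→D gives 3>1]
(D,P): not NE [P1→C gives 6>1; P2→R gives 9>4]
(D,Q): not NE [P1→A gives 8>0; P2→R gives 9>0]
(D,R): NE
(D,S): not NE [P2→R gives 9>4]

PSNE = {(B,P), (D,R)}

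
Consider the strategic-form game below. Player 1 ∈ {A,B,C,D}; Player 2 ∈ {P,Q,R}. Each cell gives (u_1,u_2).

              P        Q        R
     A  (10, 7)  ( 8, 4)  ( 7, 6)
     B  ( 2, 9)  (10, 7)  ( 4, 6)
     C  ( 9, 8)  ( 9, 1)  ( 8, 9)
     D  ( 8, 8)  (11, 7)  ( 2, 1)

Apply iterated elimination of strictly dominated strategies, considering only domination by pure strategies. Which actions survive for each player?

IESDS → P1:{A,C} P2:{P,R}

P2 drop Q (P beats it: A:7>4 B:9>7 C:8>1 D:8>7)
P1 drop B (A beats it: P:10>2 R:7>4)
P1 drop D (A beats it: P:10>8 R:7>2)
P1→{A,C} P2→{P,R}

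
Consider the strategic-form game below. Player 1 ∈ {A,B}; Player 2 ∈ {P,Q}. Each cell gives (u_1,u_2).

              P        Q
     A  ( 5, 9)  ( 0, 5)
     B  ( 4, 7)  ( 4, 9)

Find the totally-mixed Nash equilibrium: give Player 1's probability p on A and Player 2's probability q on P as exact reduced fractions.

p=1/3, q=4/5

P1 indiff ⇒ q·5+(1-q)·0 = q·4+(1-q)·4 ⇒ q(1) = (1-q)(4) ⇒ q = 4/5
P2 indiff ⇒ p·9+(1-p)·7 = p·5+(1-p)·9 ⇒ p(4) = (1-p)(2) ⇒ p = 1/3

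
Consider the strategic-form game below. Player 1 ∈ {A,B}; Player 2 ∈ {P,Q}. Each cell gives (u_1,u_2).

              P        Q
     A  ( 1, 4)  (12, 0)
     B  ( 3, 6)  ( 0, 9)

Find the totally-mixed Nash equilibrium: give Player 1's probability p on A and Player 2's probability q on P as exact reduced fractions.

P1 indiff ⇒ q·1+(1-q)·12 = q·3+(1-q)·0 ⇒ q(-2) = (1-q)(-12) ⇒ q = 6/7
P2 indiff ⇒ p·4+(1-p)·6 = p·0+(1-p)·9 ⇒ p(4) = (1-p)(3) ⇒ p = 3/7

p=3/7, q=6/7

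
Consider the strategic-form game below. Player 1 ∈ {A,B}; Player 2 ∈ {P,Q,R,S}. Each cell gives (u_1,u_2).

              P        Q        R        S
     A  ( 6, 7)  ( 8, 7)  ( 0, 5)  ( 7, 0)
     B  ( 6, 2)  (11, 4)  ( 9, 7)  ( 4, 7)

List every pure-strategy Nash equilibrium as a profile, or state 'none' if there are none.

NE set: (A,P), (B,R)

(A,P): NE
(A,Q): not NE [P1→B gives 11>8]
(A,R): not NE [P1→B gives 9>0; P2→Q gives 7>5]
(A,S): not NE [P2→Q gives 7>0]
(B,P): not NE [P2→S gives 7>2]
(B,Q): not NE [P2→S gives 7>4]
(B,R): NE
(B,S): not NE [P1→A gives 7>4]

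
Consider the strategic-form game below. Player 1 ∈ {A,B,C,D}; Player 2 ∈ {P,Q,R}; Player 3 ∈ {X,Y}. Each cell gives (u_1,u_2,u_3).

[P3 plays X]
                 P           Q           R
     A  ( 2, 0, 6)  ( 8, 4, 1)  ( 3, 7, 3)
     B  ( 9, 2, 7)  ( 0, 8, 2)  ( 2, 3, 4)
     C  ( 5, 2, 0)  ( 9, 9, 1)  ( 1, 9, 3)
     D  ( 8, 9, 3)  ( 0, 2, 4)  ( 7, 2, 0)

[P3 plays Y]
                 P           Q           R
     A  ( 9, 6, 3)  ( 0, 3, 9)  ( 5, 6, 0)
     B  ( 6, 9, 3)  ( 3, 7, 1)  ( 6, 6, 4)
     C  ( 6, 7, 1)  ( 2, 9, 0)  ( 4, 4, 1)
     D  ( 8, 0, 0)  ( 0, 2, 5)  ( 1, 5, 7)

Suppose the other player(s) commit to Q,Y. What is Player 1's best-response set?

argmax u_1 = {B}

u_1(A vs Q,Y) = 0
u_1(B vs Q,Y) = 3
u_1(C vs Q,Y) = 2
u_1(D vs Q,Y) = 0
max payoff 3 at {B}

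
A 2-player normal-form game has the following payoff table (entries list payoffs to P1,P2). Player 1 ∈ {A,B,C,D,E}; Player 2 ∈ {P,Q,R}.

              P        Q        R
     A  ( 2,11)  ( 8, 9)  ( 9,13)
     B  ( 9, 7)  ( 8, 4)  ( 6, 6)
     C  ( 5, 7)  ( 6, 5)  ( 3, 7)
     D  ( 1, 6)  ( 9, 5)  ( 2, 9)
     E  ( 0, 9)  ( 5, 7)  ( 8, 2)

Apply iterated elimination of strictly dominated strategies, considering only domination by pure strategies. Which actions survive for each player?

Survivors P1:{A,B} P2:{P,R}

P1 drop C (B beats it: P:9>5 Q:8>6 R:6>3)
P1 drop E (A beats it: P:2>0 Q:8>5 R:9>8)
P2 drop Q (P beats it: A:11>9 B:7>4 D:6>5)
P1 drop D (A beats it: P:2>1 R:9>2)
P1→{A,B} P2→{P,R}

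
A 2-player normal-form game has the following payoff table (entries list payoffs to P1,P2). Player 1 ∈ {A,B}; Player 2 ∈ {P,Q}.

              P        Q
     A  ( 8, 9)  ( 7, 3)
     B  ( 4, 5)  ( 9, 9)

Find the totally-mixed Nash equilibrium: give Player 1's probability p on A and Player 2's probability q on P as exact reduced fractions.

P1 indiff ⇒ q·8+(1-q)·7 = q·4+(1-q)·9 ⇒ q(4) = (1-q)(2) ⇒ q = 1/3
P2 indiff ⇒ p·9+(1-p)·5 = p·3+(1-p)·9 ⇒ p(6) = (1-p)(4) ⇒ p = 2/5

(p,q) = (2/5, 1/3)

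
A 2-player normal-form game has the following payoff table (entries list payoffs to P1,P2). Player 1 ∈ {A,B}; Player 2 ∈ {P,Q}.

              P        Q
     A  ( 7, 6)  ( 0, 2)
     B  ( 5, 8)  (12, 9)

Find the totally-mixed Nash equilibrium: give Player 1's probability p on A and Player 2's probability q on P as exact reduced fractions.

P1 indiff ⇒ q·7+(1-q)·0 = q·5+(1-q)·12 ⇒ q(2) = (1-q)(12) ⇒ q = 6/7
P2 indiff ⇒ p·6+(1-p)·8 = p·2+(1-p)·9 ⇒ p(4) = (1-p)(1) ⇒ p = 1/5

P1 mixes 1/5 on A; P2 mixes 6/7 on P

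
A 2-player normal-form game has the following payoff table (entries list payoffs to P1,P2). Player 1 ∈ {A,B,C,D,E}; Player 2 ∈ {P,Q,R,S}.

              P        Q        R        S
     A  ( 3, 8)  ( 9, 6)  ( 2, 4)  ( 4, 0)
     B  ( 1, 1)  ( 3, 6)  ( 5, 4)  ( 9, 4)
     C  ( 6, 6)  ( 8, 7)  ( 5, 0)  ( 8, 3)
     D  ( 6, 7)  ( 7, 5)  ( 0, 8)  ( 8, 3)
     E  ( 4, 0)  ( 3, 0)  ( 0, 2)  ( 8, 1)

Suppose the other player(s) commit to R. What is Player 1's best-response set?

P1 best: {B,C}

u_1(A vs R) = 2
u_1(B vs R) = 5
u_1(C vs R) = 5
u_1(D vs R) = 0
u_1(E vs R) = 0
max payoff 5 at {B,C}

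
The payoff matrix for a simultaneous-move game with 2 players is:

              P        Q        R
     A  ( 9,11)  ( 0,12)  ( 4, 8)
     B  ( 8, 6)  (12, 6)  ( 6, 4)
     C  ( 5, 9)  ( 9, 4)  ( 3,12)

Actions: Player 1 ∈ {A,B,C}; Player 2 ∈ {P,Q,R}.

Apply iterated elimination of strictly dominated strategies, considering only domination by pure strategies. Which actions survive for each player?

Remaining: P1:{A,B} P2:{P,Q}

P1 drop C (B beats it: P:8>5 Q:12>9 R:6>3)
P2 drop R (P beats it: A:11>8 B:6>4)
P1→{A,B} P2→{P,Q}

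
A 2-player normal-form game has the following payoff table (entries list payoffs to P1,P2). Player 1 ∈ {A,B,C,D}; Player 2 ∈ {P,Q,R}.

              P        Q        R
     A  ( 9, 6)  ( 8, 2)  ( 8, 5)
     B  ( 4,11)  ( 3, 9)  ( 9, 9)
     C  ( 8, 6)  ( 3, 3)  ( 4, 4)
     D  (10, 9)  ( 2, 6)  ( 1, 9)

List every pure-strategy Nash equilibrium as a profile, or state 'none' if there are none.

NE set: (D,P)

(A,P): not NE [P1→D gives 10>9]
(A,Q): not NE [P2→P gives 6>2]
(A,R): not NE [P1→B gives 9>8; P2→P gives 6>5]
(B,P): not NE [P1→D gives 10>4]
(B,Q): not NE [P1→A gives 8>3; P2→P gives 11>9]
(B,R): not NE [P2→P gives 11>9]
(C,P): not NE [P1→D gives 10>8]
(C,Q): not NE [P1→A gives 8>3; P2→P gives 6>3]
(C,R): not NE [P1→B gives 9>4; P2→P gives 6>4]
(D,P): NE
(D,Q): not NE [P1→A gives 8>2; P2→R gives 9>6]
(D,R): not NE [P1→B gives 9>1]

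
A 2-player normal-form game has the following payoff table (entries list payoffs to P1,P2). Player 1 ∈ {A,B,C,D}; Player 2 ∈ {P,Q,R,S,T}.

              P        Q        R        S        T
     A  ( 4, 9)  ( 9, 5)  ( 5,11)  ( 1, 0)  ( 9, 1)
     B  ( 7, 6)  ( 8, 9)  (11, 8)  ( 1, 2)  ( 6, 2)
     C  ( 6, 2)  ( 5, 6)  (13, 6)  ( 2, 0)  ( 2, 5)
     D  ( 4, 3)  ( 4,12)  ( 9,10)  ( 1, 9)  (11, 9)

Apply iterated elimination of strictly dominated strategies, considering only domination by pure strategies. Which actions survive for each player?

Survivors P1:{A,B,C} P2:{Q,R}

P2 drop P (R beats it: A:11>9 B:8>6 C:6>2 D:10>3)
P2 drop S (Q beats it: A:5>0 B:9>2 C:6>0 D:12>9)
P2 drop T (Q beats it: A:5>1 B:9>2 C:6>5 D:12>9)
P1 drop D (B beats it: Q:8>4 R:11>9)
P1→{A,B,C} P2→{Q,R}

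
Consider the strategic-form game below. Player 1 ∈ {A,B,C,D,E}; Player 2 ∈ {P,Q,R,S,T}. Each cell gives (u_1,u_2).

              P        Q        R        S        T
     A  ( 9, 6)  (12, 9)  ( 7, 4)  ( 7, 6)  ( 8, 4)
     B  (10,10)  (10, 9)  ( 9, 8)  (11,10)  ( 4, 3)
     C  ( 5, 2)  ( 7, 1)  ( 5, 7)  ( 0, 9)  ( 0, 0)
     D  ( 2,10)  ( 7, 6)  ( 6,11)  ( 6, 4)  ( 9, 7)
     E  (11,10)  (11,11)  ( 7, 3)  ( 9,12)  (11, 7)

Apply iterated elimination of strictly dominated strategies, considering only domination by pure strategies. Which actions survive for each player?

P1 drop C (A beats it: P:9>5 Q:12>7 R:7>5 S:7>0 T:8>0)
P1 drop D (E beats it: P:11>2 Q:11>7 R:7>6 S:9>6 T:11>9)
P2 drop R (P beats it: A:6>4 B:10>8 E:10>3)
P2 drop T (P beats it: A:6>4 B:10>3 E:10>7)
P1→{A,B,E} P2→{P,Q,S}

Survivors P1:{A,B,E} P2:{P,Q,S}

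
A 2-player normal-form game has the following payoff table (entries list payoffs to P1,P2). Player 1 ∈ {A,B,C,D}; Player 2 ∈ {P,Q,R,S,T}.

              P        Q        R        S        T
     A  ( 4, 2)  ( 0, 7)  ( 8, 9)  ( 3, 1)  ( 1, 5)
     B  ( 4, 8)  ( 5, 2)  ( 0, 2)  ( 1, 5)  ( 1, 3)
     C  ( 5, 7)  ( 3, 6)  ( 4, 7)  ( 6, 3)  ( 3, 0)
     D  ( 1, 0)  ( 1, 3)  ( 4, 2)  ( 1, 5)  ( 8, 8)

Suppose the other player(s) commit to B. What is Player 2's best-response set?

argmax u_2 = {P}

u_2(P vs B) = 8
u_2(Q vs B) = 2
u_2(R vs B) = 2
u_2(S vs B) = 5
u_2(T vs B) = 3
max payoff 8 at {P}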